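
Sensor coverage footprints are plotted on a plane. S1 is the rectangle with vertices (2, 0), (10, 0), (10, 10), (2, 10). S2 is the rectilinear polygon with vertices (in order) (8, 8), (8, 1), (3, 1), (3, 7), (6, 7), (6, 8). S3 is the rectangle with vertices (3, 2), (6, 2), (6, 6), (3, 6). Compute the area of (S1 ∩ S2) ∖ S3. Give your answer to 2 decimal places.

|S1 ∩ S2| = 32.
|(S1 ∩ S2) ∩ S3| = 12.
|(S1 ∩ S2) ∖ S3| = 32 − 12 = 20.00.

20.00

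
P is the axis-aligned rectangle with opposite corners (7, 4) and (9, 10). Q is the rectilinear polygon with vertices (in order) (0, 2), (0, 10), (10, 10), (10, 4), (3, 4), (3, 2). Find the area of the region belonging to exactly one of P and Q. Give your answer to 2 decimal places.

54.00

|P| = 12, |Q| = 66, |P∩Q| = 12.
|P △ Q| = |P| + |Q| − 2·|P∩Q| = 12 + 66 − 24 = 54.00.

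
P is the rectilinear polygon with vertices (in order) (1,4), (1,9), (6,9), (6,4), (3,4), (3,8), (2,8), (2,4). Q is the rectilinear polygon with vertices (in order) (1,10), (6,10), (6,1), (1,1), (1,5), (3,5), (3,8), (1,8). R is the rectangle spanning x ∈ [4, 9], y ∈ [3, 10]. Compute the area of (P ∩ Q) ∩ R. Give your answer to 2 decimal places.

The region (P ∩ Q) ∩ R is the polygon with vertices (6,9), (6,4), (4,4), (4,9).
By the shoelace formula its area is 10.00.

10.00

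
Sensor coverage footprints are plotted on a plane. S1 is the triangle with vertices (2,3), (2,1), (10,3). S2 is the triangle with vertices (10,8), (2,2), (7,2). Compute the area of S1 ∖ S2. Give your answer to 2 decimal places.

|S1| = 8, |S1∩S2| = 4.4405.
|S1 ∖ S2| = |S1| − |S1∩S2| = 8 − 4.4405 = 3.56.

3.56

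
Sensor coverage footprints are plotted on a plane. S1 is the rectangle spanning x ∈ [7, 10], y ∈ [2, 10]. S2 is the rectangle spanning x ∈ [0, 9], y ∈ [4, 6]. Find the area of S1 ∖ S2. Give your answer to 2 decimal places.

|S1∩S2|: x∈[7,9], y∈[4,6] → 2·2 = 4.
|S1| = 24.
|S1 ∖ S2| = |S1| − |S1∩S2| = 24 − 4 = 20.00.

20.00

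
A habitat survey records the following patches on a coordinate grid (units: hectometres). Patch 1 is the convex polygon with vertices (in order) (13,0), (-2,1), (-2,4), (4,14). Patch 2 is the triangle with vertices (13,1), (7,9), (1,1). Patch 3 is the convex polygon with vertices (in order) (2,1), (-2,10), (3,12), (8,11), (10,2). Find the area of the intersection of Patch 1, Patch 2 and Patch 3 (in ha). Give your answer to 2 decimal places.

The intersection is the polygon with vertices (7,9), (8.5,7), (9.094,6.075), (10,2), (2,1), (1.628,1.837).
By the shoelace formula its area is 36.12.

36.12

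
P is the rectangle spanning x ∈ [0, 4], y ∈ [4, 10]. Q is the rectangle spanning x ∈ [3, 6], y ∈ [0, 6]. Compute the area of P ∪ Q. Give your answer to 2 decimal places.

40.00

By inclusion–exclusion:
Individual areas: |P| = 24, |Q| = 18.
|P∩Q|: x∈[3,4], y∈[4,6] → 1·2 = 2.
|P ∪ Q| = 42 − 2 = 40.00.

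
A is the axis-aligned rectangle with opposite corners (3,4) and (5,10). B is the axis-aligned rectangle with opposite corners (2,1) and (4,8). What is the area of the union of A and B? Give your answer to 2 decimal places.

By inclusion–exclusion:
Individual areas: |A| = 12, |B| = 14.
|A∩B|: x∈[3,4], y∈[4,8] → 1·4 = 4.
|A ∪ B| = 26 − 4 = 22.00.

22.00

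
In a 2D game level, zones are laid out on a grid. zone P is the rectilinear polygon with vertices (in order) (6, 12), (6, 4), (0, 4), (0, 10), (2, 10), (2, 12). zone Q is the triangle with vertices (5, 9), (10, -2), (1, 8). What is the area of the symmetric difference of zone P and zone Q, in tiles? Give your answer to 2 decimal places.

|zone P| = 44, |zone Q| = 24.5, |zone P∩zone Q| = 14.7.
|zone P △ zone Q| = |zone P| + |zone Q| − 2·|zone P∩zone Q| = 44 + 24.5 − 29.4 = 39.10.

39.10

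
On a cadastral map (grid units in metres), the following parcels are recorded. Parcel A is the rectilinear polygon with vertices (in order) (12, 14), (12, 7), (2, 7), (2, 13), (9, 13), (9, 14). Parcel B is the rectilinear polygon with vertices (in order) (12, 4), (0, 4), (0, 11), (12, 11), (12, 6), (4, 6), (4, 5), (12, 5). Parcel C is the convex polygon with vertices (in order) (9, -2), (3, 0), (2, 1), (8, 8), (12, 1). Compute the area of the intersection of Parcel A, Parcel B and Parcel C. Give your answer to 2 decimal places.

The intersection is the polygon with vertices (7.143,7), (8,8), (8.571,7).
By the shoelace formula its area is 0.71.

0.71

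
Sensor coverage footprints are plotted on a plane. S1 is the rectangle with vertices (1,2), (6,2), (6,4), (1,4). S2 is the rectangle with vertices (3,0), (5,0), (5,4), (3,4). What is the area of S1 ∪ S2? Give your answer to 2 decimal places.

14.00

By inclusion–exclusion:
Individual areas: |S1| = 10, |S2| = 8.
|S1∩S2|: x∈[3,5], y∈[2,4] → 2·2 = 4.
|S1 ∪ S2| = 18 − 4 = 14.00.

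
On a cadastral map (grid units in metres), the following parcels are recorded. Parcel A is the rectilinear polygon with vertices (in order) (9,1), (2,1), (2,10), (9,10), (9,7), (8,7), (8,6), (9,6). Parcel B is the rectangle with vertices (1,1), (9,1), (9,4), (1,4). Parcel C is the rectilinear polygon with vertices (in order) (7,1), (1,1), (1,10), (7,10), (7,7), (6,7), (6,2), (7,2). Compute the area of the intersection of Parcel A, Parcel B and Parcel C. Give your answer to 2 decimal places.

13.00

The intersection is the polygon with vertices (2,4), (6,4), (6,2), (7,2), (7,1), (2,1).
By the shoelace formula its area is 13.00.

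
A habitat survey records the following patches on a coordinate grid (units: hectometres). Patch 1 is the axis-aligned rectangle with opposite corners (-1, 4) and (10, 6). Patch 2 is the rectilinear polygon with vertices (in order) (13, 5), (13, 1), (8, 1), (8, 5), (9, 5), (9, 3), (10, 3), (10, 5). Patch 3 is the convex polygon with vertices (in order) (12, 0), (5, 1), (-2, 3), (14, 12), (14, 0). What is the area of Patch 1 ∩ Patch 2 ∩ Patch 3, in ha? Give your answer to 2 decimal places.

1.00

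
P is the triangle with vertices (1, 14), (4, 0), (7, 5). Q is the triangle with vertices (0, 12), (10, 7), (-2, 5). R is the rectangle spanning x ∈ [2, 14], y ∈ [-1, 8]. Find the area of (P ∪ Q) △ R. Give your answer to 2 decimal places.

111.41

|P ∪ Q| = 56.6741.
|(P ∪ Q) ∩ R| = 26.6325.
|(P ∪ Q) △ R| = 56.6741 + 108 − 53.2649 = 111.41.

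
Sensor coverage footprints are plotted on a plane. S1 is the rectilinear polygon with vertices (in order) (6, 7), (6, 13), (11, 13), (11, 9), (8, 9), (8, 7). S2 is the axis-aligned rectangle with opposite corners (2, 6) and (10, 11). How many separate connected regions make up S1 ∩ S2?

S1 ∩ S2 is a single connected region.

1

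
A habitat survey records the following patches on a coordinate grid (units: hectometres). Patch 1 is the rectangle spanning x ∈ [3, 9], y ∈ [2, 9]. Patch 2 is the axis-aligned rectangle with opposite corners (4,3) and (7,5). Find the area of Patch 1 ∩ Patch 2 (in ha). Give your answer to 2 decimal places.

|Patch 1∩Patch 2|: x∈[4,7], y∈[3,5] → 3·2 = 6.

6.00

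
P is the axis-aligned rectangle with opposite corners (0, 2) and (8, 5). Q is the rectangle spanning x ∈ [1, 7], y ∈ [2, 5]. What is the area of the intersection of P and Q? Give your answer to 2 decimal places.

|P∩Q|: x∈[1,7], y∈[2,5] → 6·3 = 18.

18.00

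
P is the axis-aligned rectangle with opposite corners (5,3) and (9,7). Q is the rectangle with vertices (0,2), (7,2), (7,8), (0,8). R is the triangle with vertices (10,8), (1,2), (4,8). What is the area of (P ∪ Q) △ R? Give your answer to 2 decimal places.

|P ∪ Q| = 50.
|(P ∪ Q) ∩ R| = 15.75.
|(P ∪ Q) △ R| = 50 + 18 − 31.5 = 36.50.

36.50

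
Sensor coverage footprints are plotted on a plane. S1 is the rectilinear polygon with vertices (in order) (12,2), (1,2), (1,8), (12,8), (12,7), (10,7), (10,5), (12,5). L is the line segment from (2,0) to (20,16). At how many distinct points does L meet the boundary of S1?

The segment meets the boundary at (11,8), (4.25,2).

2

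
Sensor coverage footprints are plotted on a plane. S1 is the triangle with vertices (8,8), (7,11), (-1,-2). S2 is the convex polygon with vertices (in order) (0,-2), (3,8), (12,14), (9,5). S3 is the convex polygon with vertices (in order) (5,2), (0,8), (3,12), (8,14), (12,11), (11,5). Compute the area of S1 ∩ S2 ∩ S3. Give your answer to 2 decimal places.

The intersection is the polygon with vertices (3.846,3.385), (2.965,4.442), (6.652,10.435), (7.091,10.727), (8,8).
By the shoelace formula its area is 13.49.

13.49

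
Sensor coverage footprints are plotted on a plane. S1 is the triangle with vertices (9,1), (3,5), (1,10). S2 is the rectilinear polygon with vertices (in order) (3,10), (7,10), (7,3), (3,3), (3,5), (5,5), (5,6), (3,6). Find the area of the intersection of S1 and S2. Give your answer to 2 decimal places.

5.11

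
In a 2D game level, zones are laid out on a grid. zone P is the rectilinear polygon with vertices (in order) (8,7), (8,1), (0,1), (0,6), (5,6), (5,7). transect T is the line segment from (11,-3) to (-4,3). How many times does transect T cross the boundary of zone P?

The segment meets the boundary at (0,1.4), (1,1).

2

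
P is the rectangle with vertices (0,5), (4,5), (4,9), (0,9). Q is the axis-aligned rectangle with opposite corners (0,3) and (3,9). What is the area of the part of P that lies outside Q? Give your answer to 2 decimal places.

|P∩Q|: x∈[0,3], y∈[5,9] → 3·4 = 12.
|P| = 16.
|P ∖ Q| = |P| − |P∩Q| = 16 − 12 = 4.00.

4.00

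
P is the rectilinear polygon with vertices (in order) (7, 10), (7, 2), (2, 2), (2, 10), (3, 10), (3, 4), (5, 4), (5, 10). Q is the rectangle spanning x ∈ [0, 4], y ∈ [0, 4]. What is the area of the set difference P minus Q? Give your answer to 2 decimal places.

|P| = 28, |P∩Q| = 4.
|P ∖ Q| = |P| − |P∩Q| = 28 − 4 = 24.00.

24.00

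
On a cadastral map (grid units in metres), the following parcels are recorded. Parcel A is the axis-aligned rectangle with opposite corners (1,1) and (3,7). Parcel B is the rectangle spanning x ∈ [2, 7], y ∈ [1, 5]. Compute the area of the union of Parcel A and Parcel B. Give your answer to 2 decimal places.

28.00

By inclusion–exclusion:
Individual areas: |Parcel A| = 12, |Parcel B| = 20.
|Parcel A∩Parcel B|: x∈[2,3], y∈[1,5] → 1·4 = 4.
|Parcel A ∪ Parcel B| = 32 − 4 = 28.00.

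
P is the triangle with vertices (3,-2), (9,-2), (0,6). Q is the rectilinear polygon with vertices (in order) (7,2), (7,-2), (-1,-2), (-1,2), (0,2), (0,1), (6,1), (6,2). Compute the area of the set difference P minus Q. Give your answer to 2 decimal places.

|P| = 24, |P∩Q| = 12.8472.
|P ∖ Q| = |P| − |P∩Q| = 24 − 12.8472 = 11.15.

11.15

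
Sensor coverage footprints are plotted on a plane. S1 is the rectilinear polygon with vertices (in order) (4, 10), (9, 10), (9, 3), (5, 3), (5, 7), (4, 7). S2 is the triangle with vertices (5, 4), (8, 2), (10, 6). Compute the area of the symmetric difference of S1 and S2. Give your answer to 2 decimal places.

|S1| = 31, |S2| = 8, |S1∩S2| = 6.2.
|S1 △ S2| = |S1| + |S2| − 2·|S1∩S2| = 31 + 8 − 12.4 = 26.60.

26.60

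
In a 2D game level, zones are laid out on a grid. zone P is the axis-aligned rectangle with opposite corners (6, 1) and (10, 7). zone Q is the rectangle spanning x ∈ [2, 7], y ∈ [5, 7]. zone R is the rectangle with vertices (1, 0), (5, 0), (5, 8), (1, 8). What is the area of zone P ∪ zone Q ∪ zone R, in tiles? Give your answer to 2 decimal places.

By inclusion–exclusion:
Individual areas: |zone P| = 24, |zone Q| = 10, |zone R| = 32.
|zone P∩zone Q|: x∈[6,7], y∈[5,7] → 1·2 = 2.
|zone P∩zone R| = 0 (no overlap).
|zone Q∩zone R|: x∈[2,5], y∈[5,7] → 3·2 = 6.
|zone P∩zone Q∩zone R| = 0.
|zone P ∪ zone Q ∪ zone R| = 66 − 8 + 0 = 58.00.

58.00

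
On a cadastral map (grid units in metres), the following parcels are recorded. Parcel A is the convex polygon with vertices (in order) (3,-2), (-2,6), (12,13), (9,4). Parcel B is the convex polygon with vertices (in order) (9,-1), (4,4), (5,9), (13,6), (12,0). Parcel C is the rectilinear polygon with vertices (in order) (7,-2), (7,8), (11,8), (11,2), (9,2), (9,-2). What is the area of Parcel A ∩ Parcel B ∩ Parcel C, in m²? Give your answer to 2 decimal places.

The intersection is the polygon with vertices (7,2), (7,8), (7.667,8), (10.037,7.111), (9,4).
By the shoelace formula its area is 11.48.

11.48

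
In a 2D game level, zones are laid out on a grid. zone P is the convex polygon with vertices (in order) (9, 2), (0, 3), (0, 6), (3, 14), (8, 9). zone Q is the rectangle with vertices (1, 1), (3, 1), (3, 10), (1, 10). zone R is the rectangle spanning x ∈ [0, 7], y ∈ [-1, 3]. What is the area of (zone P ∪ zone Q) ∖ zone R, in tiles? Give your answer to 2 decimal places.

68.11

|zone P ∪ zone Q| = 74.3889.
|(zone P ∪ zone Q) ∩ zone R| = 6.2778.
|(zone P ∪ zone Q) ∖ zone R| = 74.3889 − 6.2778 = 68.11.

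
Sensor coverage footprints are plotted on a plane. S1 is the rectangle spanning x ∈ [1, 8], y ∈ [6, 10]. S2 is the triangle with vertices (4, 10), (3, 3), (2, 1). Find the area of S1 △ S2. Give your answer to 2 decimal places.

|S1| = 28, |S2| = 2.5, |S1∩S2| = 0.6349.
|S1 △ S2| = |S1| + |S2| − 2·|S1∩S2| = 28 + 2.5 − 1.2698 = 29.23.

29.23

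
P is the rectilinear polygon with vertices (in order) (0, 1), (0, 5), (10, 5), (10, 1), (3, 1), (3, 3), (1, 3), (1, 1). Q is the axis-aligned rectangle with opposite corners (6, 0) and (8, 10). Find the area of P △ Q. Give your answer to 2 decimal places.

40.00

|P| = 36, |Q| = 20, |P∩Q| = 8.
|P △ Q| = |P| + |Q| − 2·|P∩Q| = 36 + 20 − 16 = 40.00.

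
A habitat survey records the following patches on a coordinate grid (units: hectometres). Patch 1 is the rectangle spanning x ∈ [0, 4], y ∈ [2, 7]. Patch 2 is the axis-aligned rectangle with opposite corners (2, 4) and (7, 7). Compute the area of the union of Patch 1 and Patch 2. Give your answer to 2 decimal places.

By inclusion–exclusion:
Individual areas: |Patch 1| = 20, |Patch 2| = 15.
|Patch 1∩Patch 2|: x∈[2,4], y∈[4,7] → 2·3 = 6.
|Patch 1 ∪ Patch 2| = 35 − 6 = 29.00.

29.00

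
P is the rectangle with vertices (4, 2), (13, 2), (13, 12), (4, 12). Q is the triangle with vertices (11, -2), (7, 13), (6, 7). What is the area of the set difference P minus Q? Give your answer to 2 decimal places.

73.03

|P| = 90, |P∩Q| = 16.9722.
|P ∖ Q| = |P| − |P∩Q| = 90 − 16.9722 = 73.03.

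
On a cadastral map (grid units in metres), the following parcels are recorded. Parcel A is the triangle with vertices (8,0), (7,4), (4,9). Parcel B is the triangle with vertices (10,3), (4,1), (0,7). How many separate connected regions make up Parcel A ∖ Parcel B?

Parcel A ∖ Parcel B splits into 2 disjoint pieces (area 0.4256, area 1.6131).

2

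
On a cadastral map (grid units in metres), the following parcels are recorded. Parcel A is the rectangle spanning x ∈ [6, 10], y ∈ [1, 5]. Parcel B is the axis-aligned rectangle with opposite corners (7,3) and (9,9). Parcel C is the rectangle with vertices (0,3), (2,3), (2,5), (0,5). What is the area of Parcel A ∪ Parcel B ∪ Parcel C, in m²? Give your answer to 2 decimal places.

By inclusion–exclusion:
Individual areas: |Parcel A| = 16, |Parcel B| = 12, |Parcel C| = 4.
|Parcel A∩Parcel B|: x∈[7,9], y∈[3,5] → 2·2 = 4.
|Parcel A∩Parcel C| = 0 (no overlap).
|Parcel B∩Parcel C| = 0 (no overlap).
|Parcel A∩Parcel B∩Parcel C| = 0.
|Parcel A ∪ Parcel B ∪ Parcel C| = 32 − 4 + 0 = 28.00.

28.00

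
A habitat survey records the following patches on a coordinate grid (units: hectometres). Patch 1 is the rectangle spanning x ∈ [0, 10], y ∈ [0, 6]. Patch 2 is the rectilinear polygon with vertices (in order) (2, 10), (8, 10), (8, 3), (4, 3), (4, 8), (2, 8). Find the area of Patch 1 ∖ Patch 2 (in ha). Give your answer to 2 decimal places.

|Patch 1| = 60, |Patch 1∩Patch 2| = 12.
|Patch 1 ∖ Patch 2| = |Patch 1| − |Patch 1∩Patch 2| = 60 − 12 = 48.00.

48.00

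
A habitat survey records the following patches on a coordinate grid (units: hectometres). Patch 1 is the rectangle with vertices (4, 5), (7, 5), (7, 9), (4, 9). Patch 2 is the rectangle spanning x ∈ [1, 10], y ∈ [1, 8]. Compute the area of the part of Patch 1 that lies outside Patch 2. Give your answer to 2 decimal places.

3.00

|Patch 1∩Patch 2|: x∈[4,7], y∈[5,8] → 3·3 = 9.
|Patch 1| = 12.
|Patch 1 ∖ Patch 2| = |Patch 1| − |Patch 1∩Patch 2| = 12 − 9 = 3.00.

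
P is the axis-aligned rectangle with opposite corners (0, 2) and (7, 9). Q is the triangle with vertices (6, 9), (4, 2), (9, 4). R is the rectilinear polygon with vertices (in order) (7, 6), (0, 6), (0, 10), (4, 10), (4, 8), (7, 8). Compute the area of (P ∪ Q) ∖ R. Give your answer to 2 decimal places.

|P ∪ Q| = 53.1333.
|(P ∪ Q) ∩ R| = 18.
|(P ∪ Q) ∖ R| = 53.1333 − 18 = 35.13.

35.13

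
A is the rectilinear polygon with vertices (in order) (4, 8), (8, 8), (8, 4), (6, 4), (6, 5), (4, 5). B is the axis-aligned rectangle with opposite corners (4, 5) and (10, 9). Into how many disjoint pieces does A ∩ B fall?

A ∩ B is a single connected region.

1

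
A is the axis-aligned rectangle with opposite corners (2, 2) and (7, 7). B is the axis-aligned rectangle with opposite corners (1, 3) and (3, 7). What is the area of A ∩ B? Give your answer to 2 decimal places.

|A∩B|: x∈[2,3], y∈[3,7] → 1·4 = 4.

4.00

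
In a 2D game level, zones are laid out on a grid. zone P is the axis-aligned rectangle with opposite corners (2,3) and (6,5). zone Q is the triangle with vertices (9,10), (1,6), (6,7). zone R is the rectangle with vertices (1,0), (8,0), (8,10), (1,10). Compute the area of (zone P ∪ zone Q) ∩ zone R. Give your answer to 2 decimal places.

|zone P ∪ zone Q| = 14.
|(zone P ∪ zone Q) ∩ zone R| = 13.75.

13.75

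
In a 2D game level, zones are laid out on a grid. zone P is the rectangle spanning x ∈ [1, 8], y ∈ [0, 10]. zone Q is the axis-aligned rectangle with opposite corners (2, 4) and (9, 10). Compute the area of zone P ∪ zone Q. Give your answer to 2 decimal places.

76.00

By inclusion–exclusion:
Individual areas: |zone P| = 70, |zone Q| = 42.
|zone P∩zone Q|: x∈[2,8], y∈[4,10] → 6·6 = 36.
|zone P ∪ zone Q| = 112 − 36 = 76.00.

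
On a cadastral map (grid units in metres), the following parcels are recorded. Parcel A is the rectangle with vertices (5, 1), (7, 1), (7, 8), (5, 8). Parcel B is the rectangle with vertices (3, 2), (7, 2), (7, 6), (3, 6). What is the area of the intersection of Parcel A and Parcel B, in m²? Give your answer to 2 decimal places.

|Parcel A∩Parcel B|: x∈[5,7], y∈[2,6] → 2·4 = 8.

8.00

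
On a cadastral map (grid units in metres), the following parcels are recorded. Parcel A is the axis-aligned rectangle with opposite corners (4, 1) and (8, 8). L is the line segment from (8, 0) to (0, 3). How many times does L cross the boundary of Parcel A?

2

The segment meets the boundary at (4,1.5), (5.333,1).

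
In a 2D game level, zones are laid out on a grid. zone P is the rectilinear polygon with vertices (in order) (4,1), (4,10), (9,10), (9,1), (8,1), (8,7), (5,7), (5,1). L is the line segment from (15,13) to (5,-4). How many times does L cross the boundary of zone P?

2

The segment meets the boundary at (9,2.8), (8,1.1).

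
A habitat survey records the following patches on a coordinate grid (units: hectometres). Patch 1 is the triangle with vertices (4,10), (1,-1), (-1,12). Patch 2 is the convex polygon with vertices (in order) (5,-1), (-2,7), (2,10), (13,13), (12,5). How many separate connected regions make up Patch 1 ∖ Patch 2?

Patch 1 ∖ Patch 2 splits into 2 disjoint pieces (area 4.123, area 6.805).

2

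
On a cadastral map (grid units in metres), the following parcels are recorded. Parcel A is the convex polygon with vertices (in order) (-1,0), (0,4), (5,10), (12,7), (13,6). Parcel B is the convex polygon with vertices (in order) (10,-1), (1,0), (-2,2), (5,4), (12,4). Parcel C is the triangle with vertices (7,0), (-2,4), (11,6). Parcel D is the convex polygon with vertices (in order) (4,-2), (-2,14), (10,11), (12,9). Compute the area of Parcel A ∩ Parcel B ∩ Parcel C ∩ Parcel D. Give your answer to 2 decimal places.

The intersection is the polygon with vertices (8.333,4), (3.073,1.746), (2.5,2), (2.064,3.161), (5,4).
By the shoelace formula its area is 6.54.

6.54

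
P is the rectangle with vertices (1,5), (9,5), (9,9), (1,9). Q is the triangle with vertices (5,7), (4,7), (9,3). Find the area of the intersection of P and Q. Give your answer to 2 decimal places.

1.50

The intersection is the polygon with vertices (6.5,5), (4,7), (5,7), (7,5).
By the shoelace formula its area is 1.50.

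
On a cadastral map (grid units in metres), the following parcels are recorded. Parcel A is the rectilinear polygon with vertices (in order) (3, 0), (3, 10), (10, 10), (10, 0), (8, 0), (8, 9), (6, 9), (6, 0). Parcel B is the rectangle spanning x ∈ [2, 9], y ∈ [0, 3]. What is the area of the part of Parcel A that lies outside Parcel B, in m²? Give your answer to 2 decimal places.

|Parcel A| = 52, |Parcel A∩Parcel B| = 12.
|Parcel A ∖ Parcel B| = |Parcel A| − |Parcel A∩Parcel B| = 52 − 12 = 40.00.

40.00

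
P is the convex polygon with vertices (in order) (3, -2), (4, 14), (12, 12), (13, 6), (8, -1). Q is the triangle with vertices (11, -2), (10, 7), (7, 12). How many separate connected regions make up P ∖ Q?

P ∖ Q is a single connected region.

1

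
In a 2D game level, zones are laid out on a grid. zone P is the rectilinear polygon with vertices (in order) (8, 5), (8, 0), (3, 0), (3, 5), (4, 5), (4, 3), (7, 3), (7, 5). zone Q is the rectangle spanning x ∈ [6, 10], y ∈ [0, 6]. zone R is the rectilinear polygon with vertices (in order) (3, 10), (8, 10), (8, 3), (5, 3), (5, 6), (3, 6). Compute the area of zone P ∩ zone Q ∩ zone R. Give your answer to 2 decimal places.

2.00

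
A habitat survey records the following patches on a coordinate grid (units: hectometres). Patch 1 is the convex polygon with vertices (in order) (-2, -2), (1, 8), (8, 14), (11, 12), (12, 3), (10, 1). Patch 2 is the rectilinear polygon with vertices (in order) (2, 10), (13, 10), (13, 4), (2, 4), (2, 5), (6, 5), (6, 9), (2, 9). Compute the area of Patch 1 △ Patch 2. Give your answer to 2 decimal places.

|Patch 1| = 134.5, |Patch 2| = 50, |Patch 1∩Patch 2| = 40.5833.
|Patch 1 △ Patch 2| = |Patch 1| + |Patch 2| − 2·|Patch 1∩Patch 2| = 134.5 + 50 − 81.1667 = 103.33.

103.33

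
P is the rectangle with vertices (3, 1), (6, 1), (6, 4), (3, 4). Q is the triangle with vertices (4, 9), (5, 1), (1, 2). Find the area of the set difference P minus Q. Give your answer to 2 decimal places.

|P| = 9, |P∩Q| = 4.9375.
|P ∖ Q| = |P| − |P∩Q| = 9 − 4.9375 = 4.06.

4.06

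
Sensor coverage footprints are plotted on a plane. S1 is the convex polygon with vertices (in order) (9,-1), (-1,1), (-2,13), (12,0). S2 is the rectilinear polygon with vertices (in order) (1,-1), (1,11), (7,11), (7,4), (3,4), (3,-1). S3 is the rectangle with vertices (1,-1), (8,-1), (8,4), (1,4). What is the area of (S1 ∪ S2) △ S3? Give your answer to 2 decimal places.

|S1 ∪ S2| = 109.7286.
|(S1 ∪ S2) ∩ S3| = 31.456.
|(S1 ∪ S2) △ S3| = 109.7286 + 35 − 62.9121 = 81.82.

81.82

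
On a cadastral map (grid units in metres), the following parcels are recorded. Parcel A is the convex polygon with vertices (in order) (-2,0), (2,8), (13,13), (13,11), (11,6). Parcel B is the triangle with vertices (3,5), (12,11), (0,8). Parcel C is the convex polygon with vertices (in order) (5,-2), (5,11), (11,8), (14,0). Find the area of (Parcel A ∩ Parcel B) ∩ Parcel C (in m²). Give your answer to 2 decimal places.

The region (Parcel A ∩ Parcel B) ∩ Parcel C is the polygon with vertices (7.333,9.833), (9,9), (5,6.333), (5,9.25).
By the shoelace formula its area is 7.29.

7.29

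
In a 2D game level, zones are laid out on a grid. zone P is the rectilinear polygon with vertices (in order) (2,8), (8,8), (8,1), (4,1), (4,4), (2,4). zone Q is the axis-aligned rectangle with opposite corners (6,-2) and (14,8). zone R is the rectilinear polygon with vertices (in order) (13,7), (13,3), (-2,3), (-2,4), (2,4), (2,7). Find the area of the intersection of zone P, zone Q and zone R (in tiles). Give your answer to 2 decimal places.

8.00

The intersection is the polygon with vertices (8,3), (6,3), (6,7), (8,7).
By the shoelace formula its area is 8.00.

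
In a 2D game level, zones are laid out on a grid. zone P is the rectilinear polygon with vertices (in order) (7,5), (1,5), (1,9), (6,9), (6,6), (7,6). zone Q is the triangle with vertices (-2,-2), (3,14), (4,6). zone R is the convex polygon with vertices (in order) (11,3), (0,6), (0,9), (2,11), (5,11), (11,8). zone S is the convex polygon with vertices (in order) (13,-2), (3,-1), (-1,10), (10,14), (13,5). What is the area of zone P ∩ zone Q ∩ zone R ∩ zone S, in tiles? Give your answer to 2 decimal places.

The intersection is the polygon with vertices (1.438,9), (3.625,9), (4,6), (3.321,5.094), (1,5.727), (1,7.6).
By the shoelace formula its area is 9.81.

9.81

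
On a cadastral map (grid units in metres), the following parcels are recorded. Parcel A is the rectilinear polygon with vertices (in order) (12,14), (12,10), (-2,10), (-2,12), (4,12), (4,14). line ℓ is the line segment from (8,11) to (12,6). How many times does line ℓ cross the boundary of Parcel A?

1

The segment meets the boundary at (8.8,10).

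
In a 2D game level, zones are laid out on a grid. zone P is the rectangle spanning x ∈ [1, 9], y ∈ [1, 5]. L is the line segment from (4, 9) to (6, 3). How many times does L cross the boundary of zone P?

1

The segment meets the boundary at (5.333,5).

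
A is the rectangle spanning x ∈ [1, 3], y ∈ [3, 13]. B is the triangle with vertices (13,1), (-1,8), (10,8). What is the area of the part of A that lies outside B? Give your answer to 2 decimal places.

|A| = 20, |A∩B| = 3.
|A ∖ B| = |A| − |A∩B| = 20 − 3 = 17.00.

17.00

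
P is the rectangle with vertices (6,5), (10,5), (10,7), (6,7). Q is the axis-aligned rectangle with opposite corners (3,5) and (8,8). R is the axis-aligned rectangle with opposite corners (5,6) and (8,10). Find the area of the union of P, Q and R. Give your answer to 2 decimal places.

By inclusion–exclusion:
Individual areas: |P| = 8, |Q| = 15, |R| = 12.
|P∩Q|: x∈[6,8], y∈[5,7] → 2·2 = 4.
|P∩R|: x∈[6,8], y∈[6,7] → 2·1 = 2.
|Q∩R|: x∈[5,8], y∈[6,8] → 3·2 = 6.
|P∩Q∩R| = 2.
|P ∪ Q ∪ R| = 35 − 12 + 2 = 25.00.

25.00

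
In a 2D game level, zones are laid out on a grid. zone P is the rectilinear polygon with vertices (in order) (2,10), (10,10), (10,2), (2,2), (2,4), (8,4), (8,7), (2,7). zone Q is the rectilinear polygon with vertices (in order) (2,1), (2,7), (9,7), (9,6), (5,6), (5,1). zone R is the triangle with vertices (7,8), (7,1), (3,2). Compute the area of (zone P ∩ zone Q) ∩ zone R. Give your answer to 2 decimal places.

|zone P ∩ zone Q| = 7.
|(zone P ∩ zone Q) ∩ zone R| = 2.67.

2.67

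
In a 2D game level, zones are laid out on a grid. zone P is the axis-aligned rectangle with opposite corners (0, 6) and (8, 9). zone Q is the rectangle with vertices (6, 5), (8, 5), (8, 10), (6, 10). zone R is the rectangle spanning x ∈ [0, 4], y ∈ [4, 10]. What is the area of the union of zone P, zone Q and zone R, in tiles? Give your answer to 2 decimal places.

By inclusion–exclusion:
Individual areas: |zone P| = 24, |zone Q| = 10, |zone R| = 24.
|zone P∩zone Q|: x∈[6,8], y∈[6,9] → 2·3 = 6.
|zone P∩zone R|: x∈[0,4], y∈[6,9] → 4·3 = 12.
|zone Q∩zone R| = 0 (no overlap).
|zone P∩zone Q∩zone R| = 0.
|zone P ∪ zone Q ∪ zone R| = 58 − 18 + 0 = 40.00.

40.00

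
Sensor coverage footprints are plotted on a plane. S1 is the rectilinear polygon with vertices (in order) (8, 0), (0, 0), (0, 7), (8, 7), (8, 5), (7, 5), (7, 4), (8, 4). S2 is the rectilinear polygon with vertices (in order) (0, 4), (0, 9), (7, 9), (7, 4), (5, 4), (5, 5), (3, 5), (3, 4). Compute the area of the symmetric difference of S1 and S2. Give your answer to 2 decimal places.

|S1| = 55, |S2| = 33, |S1∩S2| = 19.
|S1 △ S2| = |S1| + |S2| − 2·|S1∩S2| = 55 + 33 − 38 = 50.00.

50.00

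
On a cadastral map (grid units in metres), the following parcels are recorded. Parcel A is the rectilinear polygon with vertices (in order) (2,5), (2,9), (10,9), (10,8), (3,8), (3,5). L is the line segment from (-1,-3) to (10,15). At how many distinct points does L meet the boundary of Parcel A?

The segment meets the boundary at (6.333,9), (5.722,8).

2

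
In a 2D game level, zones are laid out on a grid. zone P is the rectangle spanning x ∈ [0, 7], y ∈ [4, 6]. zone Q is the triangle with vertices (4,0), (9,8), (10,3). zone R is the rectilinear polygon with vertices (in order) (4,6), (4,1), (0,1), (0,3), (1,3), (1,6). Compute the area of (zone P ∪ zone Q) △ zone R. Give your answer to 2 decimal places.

35.30

|zone P ∪ zone Q| = 30.3.
|(zone P ∪ zone Q) ∩ zone R| = 6.
|(zone P ∪ zone Q) △ zone R| = 30.3 + 17 − 12 = 35.30.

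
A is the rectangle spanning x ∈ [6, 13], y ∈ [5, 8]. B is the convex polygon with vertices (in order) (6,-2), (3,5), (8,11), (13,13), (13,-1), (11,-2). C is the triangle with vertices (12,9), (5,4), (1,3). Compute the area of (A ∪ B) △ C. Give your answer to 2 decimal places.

|A ∪ B| = 108.5.
|(A ∪ B) ∩ C| = 5.6171.
|(A ∪ B) △ C| = 108.5 + 6.5 − 11.2343 = 103.77.

103.77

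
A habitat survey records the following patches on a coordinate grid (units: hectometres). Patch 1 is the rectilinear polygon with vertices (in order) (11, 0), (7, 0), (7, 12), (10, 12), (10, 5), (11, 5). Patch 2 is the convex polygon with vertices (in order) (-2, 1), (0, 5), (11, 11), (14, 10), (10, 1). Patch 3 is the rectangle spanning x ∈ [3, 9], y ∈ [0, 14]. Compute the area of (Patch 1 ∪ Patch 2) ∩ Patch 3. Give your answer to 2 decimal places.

50.91

The region (Patch 1 ∪ Patch 2) ∩ Patch 3 is the polygon with vertices (7,1), (3,1), (3,6.636), (7,8.818), (7,12), (9,12), (9,0), (7,0).
By the shoelace formula its area is 50.91.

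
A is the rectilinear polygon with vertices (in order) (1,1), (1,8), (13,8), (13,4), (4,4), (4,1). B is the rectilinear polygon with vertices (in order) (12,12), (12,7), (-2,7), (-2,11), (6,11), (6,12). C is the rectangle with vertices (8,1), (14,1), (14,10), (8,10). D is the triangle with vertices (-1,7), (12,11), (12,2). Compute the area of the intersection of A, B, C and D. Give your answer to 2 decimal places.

4.00

The intersection is the polygon with vertices (12,7), (8,7), (8,8), (12,8).
By the shoelace formula its area is 4.00.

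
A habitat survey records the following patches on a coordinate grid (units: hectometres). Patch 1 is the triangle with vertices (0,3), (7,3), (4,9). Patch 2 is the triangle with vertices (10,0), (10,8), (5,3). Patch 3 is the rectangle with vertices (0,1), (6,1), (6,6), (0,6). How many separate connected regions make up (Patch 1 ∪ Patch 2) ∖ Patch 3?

2

(Patch 1 ∪ Patch 2) ∖ Patch 3 splits into 2 disjoint pieces (area 5.25, area 19.3667).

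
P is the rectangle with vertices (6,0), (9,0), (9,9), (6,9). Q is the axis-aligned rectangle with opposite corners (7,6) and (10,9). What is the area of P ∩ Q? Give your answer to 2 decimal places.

|P∩Q|: x∈[7,9], y∈[6,9] → 2·3 = 6.

6.00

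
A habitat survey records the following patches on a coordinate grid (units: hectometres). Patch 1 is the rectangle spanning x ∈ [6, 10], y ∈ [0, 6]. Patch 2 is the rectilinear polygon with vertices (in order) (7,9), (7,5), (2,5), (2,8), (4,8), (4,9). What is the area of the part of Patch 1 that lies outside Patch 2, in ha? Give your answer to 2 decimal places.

|Patch 1| = 24, |Patch 1∩Patch 2| = 1.
|Patch 1 ∖ Patch 2| = |Patch 1| − |Patch 1∩Patch 2| = 24 − 1 = 23.00.

23.00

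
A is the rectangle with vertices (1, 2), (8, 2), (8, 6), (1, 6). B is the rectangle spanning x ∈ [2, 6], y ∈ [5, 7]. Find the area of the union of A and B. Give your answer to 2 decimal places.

By inclusion–exclusion:
Individual areas: |A| = 28, |B| = 8.
|A∩B|: x∈[2,6], y∈[5,6] → 4·1 = 4.
|A ∪ B| = 36 − 4 = 32.00.

32.00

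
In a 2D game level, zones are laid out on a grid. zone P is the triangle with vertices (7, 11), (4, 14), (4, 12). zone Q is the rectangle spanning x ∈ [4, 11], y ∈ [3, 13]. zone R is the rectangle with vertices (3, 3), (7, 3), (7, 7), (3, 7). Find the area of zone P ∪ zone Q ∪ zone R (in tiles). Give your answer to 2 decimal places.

74.50

By inclusion–exclusion:
Individual areas: |zone P| = 3, |zone Q| = 70, |zone R| = 16.
|zone P∩zone Q| = 2.5.
|zone P∩zone R| = 0.
|zone Q∩zone R|: x∈[4,7], y∈[3,7] → 3·4 = 12.
|zone P∩zone Q∩zone R| = 0.
|zone P ∪ zone Q ∪ zone R| = 89 − 14.5 + 0 = 74.50.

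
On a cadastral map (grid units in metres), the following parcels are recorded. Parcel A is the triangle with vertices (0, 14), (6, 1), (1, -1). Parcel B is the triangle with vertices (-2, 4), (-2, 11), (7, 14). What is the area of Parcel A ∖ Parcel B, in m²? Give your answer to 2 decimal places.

|Parcel A| = 38.5, |Parcel A∩Parcel B| = 6.4391.
|Parcel A ∖ Parcel B| = |Parcel A| − |Parcel A∩Parcel B| = 38.5 − 6.4391 = 32.06.

32.06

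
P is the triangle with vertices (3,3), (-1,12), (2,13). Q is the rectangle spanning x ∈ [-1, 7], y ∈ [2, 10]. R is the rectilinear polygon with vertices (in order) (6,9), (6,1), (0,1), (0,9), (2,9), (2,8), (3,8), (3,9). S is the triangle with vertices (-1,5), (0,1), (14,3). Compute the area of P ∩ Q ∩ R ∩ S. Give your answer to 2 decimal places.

The intersection is the polygon with vertices (2.307,4.559), (2.851,4.487), (3,3).
By the shoelace formula its area is 0.40.

0.40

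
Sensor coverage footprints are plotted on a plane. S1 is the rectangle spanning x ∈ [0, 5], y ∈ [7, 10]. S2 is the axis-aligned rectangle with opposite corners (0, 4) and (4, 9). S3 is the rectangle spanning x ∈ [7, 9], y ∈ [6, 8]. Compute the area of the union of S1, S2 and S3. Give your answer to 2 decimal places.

31.00

By inclusion–exclusion:
Individual areas: |S1| = 15, |S2| = 20, |S3| = 4.
|S1∩S2|: x∈[0,4], y∈[7,9] → 4·2 = 8.
|S1∩S3| = 0 (no overlap).
|S2∩S3| = 0 (no overlap).
|S1∩S2∩S3| = 0.
|S1 ∪ S2 ∪ S3| = 39 − 8 + 0 = 31.00.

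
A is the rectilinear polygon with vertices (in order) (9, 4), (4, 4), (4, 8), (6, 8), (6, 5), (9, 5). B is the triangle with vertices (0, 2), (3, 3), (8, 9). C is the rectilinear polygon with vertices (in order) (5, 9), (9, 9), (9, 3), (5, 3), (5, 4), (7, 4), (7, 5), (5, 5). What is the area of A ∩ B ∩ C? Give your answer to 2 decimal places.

0.81

The intersection is the polygon with vertices (6,7.25), (6,6.6), (5,5.4), (5,6.375).
By the shoelace formula its area is 0.81.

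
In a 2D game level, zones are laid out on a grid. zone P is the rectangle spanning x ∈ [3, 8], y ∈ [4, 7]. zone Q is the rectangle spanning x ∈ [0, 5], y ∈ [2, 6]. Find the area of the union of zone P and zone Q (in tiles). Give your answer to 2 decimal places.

By inclusion–exclusion:
Individual areas: |zone P| = 15, |zone Q| = 20.
|zone P∩zone Q|: x∈[3,5], y∈[4,6] → 2·2 = 4.
|zone P ∪ zone Q| = 35 − 4 = 31.00.

31.00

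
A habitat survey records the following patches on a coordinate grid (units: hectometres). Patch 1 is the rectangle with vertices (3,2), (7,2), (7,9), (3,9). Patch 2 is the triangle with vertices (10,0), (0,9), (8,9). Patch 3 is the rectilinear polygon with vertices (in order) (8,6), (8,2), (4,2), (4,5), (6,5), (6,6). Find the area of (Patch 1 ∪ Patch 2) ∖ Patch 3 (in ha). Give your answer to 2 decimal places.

|Patch 1 ∪ Patch 2| = 46.
|(Patch 1 ∪ Patch 2) ∩ Patch 3| = 13.7278.
|(Patch 1 ∪ Patch 2) ∖ Patch 3| = 46 − 13.7278 = 32.27.

32.27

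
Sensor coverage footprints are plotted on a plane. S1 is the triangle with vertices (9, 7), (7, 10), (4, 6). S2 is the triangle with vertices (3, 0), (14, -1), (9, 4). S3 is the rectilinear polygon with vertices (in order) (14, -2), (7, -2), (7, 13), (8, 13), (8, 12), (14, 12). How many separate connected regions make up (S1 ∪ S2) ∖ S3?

2

(S1 ∪ S2) ∖ S3 splits into 2 disjoint pieces (area 5.1, area 6.0606).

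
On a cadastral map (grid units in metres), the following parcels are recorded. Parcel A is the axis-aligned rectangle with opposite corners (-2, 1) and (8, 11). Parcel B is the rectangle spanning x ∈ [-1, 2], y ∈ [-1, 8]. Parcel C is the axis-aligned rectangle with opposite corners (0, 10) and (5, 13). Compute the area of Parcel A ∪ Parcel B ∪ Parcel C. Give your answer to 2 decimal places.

116.00

By inclusion–exclusion:
Individual areas: |Parcel A| = 100, |Parcel B| = 27, |Parcel C| = 15.
|Parcel A∩Parcel B|: x∈[-1,2], y∈[1,8] → 3·7 = 21.
|Parcel A∩Parcel C|: x∈[0,5], y∈[10,11] → 5·1 = 5.
|Parcel B∩Parcel C| = 0 (no overlap).
|Parcel A∩Parcel B∩Parcel C| = 0.
|Parcel A ∪ Parcel B ∪ Parcel C| = 142 − 26 + 0 = 116.00.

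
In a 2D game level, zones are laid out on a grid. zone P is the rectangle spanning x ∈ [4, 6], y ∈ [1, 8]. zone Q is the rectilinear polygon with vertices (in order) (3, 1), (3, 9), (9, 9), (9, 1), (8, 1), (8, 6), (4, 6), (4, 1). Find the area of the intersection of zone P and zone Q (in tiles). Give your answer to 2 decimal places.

4.00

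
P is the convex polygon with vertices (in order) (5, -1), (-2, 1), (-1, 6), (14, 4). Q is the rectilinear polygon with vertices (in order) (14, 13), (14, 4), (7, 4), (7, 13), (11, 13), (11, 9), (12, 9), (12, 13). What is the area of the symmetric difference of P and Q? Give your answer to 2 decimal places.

|P| = 65, |Q| = 59, |P∩Q| = 3.2667.
|P △ Q| = |P| + |Q| − 2·|P∩Q| = 65 + 59 − 6.5333 = 117.47.

117.47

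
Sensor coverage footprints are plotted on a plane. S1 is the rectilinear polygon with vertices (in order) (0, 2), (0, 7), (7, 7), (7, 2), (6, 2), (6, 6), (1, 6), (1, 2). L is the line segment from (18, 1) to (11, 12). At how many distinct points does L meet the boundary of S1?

The segment lies entirely outside S1 and never meets its boundary.

0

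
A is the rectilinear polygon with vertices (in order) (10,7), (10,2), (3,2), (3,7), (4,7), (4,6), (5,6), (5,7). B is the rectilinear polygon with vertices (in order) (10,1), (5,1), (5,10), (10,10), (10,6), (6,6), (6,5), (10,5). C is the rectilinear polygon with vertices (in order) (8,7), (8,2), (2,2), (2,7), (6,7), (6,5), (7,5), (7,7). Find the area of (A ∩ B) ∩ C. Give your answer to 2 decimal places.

|A ∩ B| = 21.
|(A ∩ B) ∩ C| = 12.00.

12.00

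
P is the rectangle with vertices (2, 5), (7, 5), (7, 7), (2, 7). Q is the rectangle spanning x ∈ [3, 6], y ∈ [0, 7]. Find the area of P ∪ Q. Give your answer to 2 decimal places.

25.00

By inclusion–exclusion:
Individual areas: |P| = 10, |Q| = 21.
|P∩Q|: x∈[3,6], y∈[5,7] → 3·2 = 6.
|P ∪ Q| = 31 − 6 = 25.00.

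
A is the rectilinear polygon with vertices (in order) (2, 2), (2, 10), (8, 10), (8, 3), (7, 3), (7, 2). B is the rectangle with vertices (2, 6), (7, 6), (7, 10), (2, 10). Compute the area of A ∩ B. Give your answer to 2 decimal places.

20.00

The intersection is the polygon with vertices (2,10), (7,10), (7,6), (2,6).
By the shoelace formula its area is 20.00.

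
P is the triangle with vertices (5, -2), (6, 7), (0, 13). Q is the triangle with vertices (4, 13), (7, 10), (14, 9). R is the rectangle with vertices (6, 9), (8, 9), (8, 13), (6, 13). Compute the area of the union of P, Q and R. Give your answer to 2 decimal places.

43.83

By inclusion–exclusion:
Individual areas: |P| = 30, |Q| = 9, |R| = 8.
|P∩Q| = 0.
|P∩R| = 0.
|Q∩R| = 3.1714.
|P∩Q∩R| = 0.
|P ∪ Q ∪ R| = 47 − 3.1714 + 0 = 43.83.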